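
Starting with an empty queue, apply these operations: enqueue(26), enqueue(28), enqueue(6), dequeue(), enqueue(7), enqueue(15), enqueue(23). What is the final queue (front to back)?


enqueue(26) -> [26]
enqueue(28) -> [26, 28]
enqueue(6) -> [26, 28, 6]
dequeue() returns 26 -> [28, 6]
enqueue(7) -> [28, 6, 7]
enqueue(15) -> [28, 6, 7, 15]
enqueue(23) -> [28, 6, 7, 15, 23]
Final queue (front to back): [28, 6, 7, 15, 23]


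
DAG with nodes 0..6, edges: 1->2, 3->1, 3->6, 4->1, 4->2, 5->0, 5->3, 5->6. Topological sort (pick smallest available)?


Kahn's algorithm, process smallest node first
Order: [4, 5, 0, 3, 1, 2, 6]


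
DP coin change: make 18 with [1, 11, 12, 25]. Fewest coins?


dp[0]=0; dp[i]=1+min(dp[i-c] for c in coins)
...dp[13]=2, dp[14]=3, dp[15]=4, dp[16]=5, dp[17]=6, dp[18]=7
Minimum coins for 18 = 7


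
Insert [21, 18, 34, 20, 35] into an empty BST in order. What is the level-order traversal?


Root = 21; build tree by BST insertion.
Level-Order traversal: [21, 18, 34, 20, 35]


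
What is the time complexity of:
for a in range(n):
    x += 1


Per nesting level: O(n) = O(n)
Complexity: O(n)


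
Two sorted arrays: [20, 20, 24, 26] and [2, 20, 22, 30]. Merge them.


Compare heads, take smaller each step.
Merged: [2, 20, 20, 20, 22, 24, 26, 30]


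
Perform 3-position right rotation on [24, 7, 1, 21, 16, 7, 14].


Right rotate by 3: [16, 7, 14, 24, 7, 1, 21]


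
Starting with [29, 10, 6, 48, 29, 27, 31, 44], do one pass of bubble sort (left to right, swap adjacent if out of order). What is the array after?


After one pass: [10, 6, 29, 29, 27, 31, 44, 48]


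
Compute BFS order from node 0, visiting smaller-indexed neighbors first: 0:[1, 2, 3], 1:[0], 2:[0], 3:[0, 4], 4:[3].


BFS queue: start with [0]
Visit order: [0, 1, 2, 3, 4]


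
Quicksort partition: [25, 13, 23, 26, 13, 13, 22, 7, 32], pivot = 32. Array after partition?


Elements <= 32 go left of pivot.
Result: [25, 13, 23, 26, 13, 13, 22, 7, 32], pivot at index 8


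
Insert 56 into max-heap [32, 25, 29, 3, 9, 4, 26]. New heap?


Append 56: [32, 25, 29, 3, 9, 4, 26, 56]
Bubble up: swap idx 7(56) with idx 3(3); swap idx 3(56) with idx 1(25); swap idx 1(56) with idx 0(32)
Result: [56, 32, 29, 25, 9, 4, 26, 3]


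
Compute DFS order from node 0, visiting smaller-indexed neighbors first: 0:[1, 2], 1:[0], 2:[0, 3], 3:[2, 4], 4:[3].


DFS stack-based: start with [0]
Visit order: [0, 1, 2, 3, 4]


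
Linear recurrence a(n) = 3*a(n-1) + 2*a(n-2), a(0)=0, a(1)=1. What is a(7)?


Build bottom-up:
...a(5)=139, a(6)=495, a(7)=3*495+2*139=1763


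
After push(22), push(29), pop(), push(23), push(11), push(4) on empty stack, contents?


push(22) -> [22]
push(29) -> [22, 29]
pop() returns 29 -> [22]
push(23) -> [22, 23]
push(11) -> [22, 23, 11]
push(4) -> [22, 23, 11, 4]
Final stack (bottom to top): [22, 23, 11, 4]


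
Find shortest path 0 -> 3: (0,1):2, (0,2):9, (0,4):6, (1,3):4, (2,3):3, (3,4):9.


Dijkstra from 0:
Distances: {0: 0, 1: 2, 2: 9, 3: 6, 4: 6}
Shortest distance to 3 = 6, path = [0, 1, 3]


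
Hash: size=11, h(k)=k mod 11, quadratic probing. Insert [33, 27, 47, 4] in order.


Insertions: 33->slot 0; 27->slot 5; 47->slot 3; 4->slot 4
Table: [33, None, None, 47, 4, 27, None, None, None, None, None]


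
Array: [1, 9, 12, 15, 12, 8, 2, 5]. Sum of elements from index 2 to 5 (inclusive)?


Prefix sums: [0, 1, 10, 22, 37, 49, 57, 59, 64]
Sum[2..5] = prefix[6] - prefix[2] = 57 - 10 = 47


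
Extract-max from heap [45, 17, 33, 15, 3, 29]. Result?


Max = 45
Replace root with last, heapify down
Resulting heap: [33, 17, 29, 15, 3]


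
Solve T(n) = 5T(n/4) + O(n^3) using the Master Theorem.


a=5, b=4, c=3. log_4(5)=1.161 < c=3. Case 3: O(n^c) = O(n^3)
Complexity: O(n^3)


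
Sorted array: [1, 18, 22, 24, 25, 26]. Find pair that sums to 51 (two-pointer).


Two pointers: lo=0, hi=5
Found pair: (25, 26) summing to 51


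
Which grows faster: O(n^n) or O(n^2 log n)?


n^2 log n grows slower than n^n
O(n^2 log n) is asymptotically smaller; O(n^n) grows faster


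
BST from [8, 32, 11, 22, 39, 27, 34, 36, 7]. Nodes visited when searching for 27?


BST root = 8
Search for 27: compare at each node
Path: [8, 32, 11, 22, 27]


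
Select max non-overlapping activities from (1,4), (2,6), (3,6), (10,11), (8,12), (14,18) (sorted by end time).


Greedy: pick earliest-ending, then skip overlaps.
Selected (3 activities): [(1, 4), (10, 11), (14, 18)]


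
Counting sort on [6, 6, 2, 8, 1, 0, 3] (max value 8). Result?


Count array: [1, 1, 1, 1, 0, 0, 2, 0, 1]
Reconstruct: [0, 1, 2, 3, 6, 6, 8]


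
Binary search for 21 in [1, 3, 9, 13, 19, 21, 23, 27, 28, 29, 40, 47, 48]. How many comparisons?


Search for 21:
[0,12] mid=6 arr[6]=23
[0,5] mid=2 arr[2]=9
[3,5] mid=4 arr[4]=19
[5,5] mid=5 arr[5]=21
Total: 4 comparisons


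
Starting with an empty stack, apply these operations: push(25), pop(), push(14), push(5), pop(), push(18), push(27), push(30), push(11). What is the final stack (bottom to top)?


push(25) -> [25]
pop() returns 25 -> []
push(14) -> [14]
push(5) -> [14, 5]
pop() returns 5 -> [14]
push(18) -> [14, 18]
push(27) -> [14, 18, 27]
push(30) -> [14, 18, 27, 30]
push(11) -> [14, 18, 27, 30, 11]
Final stack (bottom to top): [14, 18, 27, 30, 11]


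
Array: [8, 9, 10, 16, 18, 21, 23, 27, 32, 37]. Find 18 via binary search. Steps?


Search for 18:
[0,9] mid=4 arr[4]=18
Total: 1 comparisons


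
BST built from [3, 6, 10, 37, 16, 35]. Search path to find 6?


BST root = 3
Search for 6: compare at each node
Path: [3, 6]


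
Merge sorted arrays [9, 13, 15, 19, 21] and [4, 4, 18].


Compare heads, take smaller each step.
Merged: [4, 4, 9, 13, 15, 18, 19, 21]


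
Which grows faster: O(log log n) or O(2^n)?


double-logarithmic grows slower than exponential
O(log log n) is asymptotically smaller; O(2^n) grows faster


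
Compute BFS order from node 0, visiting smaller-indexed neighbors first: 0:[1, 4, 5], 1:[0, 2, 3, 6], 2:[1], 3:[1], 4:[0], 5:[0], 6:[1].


BFS queue: start with [0]
Visit order: [0, 1, 4, 5, 2, 3, 6]


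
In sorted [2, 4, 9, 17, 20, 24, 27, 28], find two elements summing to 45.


Two pointers: lo=0, hi=7
Found pair: (17, 28) summing to 45


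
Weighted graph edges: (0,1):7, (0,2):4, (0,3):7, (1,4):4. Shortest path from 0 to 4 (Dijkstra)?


Dijkstra from 0:
Distances: {0: 0, 1: 7, 2: 4, 3: 7, 4: 11}
Shortest distance to 4 = 11, path = [0, 1, 4]


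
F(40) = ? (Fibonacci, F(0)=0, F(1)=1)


F(n)=F(n-1)+F(n-2)
...F(38)=39088169, F(39)=63245986, F(40)=102334155


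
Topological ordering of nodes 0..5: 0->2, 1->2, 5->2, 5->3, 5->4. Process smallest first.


Kahn's algorithm, process smallest node first
Order: [0, 1, 5, 2, 3, 4]


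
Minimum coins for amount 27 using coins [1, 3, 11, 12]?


dp[0]=0; dp[i]=1+min(dp[i-c] for c in coins)
...dp[22]=2, dp[23]=2, dp[24]=2, dp[25]=3, dp[26]=3, dp[27]=3
Minimum coins for 27 = 3


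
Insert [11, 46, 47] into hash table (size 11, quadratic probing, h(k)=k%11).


Insertions: 11->slot 0; 46->slot 2; 47->slot 3
Table: [11, None, 46, 47, None, None, None, None, None, None, None]


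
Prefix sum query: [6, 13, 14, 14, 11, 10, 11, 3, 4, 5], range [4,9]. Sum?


Prefix sums: [0, 6, 19, 33, 47, 58, 68, 79, 82, 86, 91]
Sum[4..9] = prefix[10] - prefix[4] = 91 - 47 = 44


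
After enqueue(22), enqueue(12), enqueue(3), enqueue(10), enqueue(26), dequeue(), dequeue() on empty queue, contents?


enqueue(22) -> [22]
enqueue(12) -> [22, 12]
enqueue(3) -> [22, 12, 3]
enqueue(10) -> [22, 12, 3, 10]
enqueue(26) -> [22, 12, 3, 10, 26]
dequeue() returns 22 -> [12, 3, 10, 26]
dequeue() returns 12 -> [3, 10, 26]
Final queue (front to back): [3, 10, 26]


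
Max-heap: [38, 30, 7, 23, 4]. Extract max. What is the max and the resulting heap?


Max = 38
Replace root with last, heapify down
Resulting heap: [30, 23, 7, 4]


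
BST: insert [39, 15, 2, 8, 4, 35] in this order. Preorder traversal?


Root = 39; build tree by BST insertion.
Preorder traversal: [39, 15, 2, 8, 4, 35]


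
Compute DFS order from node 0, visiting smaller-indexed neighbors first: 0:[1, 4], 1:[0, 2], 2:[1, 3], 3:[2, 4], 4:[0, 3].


DFS stack-based: start with [0]
Visit order: [0, 1, 2, 3, 4]


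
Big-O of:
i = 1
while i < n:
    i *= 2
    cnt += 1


Per nesting level: O(log n) = O(log n)
Complexity: O(log n)


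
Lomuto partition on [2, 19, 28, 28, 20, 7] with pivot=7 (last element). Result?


Elements <= 7 go left of pivot.
Result: [2, 7, 28, 28, 20, 19], pivot at index 1


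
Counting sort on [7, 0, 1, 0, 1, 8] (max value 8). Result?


Count array: [2, 2, 0, 0, 0, 0, 0, 1, 1]
Reconstruct: [0, 0, 1, 1, 7, 8]


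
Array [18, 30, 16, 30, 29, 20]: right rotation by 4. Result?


Right rotate by 4: [16, 30, 29, 20, 18, 30]


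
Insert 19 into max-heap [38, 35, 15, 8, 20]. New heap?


Append 19: [38, 35, 15, 8, 20, 19]
Bubble up: swap idx 5(19) with idx 2(15)
Result: [38, 35, 19, 8, 20, 15]


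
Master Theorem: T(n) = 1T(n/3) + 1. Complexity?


a=1, b=3, c=0. log_3(1)=0 = c=0. Case 2: O(n^c log n) = O(log n)
Complexity: O(log n)


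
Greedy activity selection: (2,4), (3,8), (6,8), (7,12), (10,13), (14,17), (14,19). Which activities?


Greedy: pick earliest-ending, then skip overlaps.
Selected (4 activities): [(2, 4), (6, 8), (10, 13), (14, 17)]


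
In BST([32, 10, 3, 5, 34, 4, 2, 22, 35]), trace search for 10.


BST root = 32
Search for 10: compare at each node
Path: [32, 10]


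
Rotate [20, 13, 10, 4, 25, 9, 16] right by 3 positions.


Right rotate by 3: [25, 9, 16, 20, 13, 10, 4]


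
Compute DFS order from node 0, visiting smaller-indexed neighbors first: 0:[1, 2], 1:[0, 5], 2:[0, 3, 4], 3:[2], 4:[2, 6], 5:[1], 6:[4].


DFS stack-based: start with [0]
Visit order: [0, 1, 5, 2, 3, 4, 6]


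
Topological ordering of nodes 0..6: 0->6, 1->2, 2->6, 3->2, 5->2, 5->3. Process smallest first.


Kahn's algorithm, process smallest node first
Order: [0, 1, 4, 5, 3, 2, 6]


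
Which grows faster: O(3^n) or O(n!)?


exponential (base 3) grows slower than factorial
O(3^n) is asymptotically smaller; O(n!) grows faster


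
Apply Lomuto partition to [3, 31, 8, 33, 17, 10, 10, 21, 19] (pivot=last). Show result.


Elements <= 19 go left of pivot.
Result: [3, 8, 17, 10, 10, 19, 31, 21, 33], pivot at index 5


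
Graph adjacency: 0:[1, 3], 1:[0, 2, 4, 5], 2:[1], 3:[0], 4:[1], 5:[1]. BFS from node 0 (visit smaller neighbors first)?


BFS queue: start with [0]
Visit order: [0, 1, 3, 2, 4, 5]


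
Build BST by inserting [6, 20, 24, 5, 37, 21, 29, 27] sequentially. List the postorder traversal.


Root = 6; build tree by BST insertion.
Postorder traversal: [5, 21, 27, 29, 37, 24, 20, 6]


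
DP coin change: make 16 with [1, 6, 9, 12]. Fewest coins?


dp[0]=0; dp[i]=1+min(dp[i-c] for c in coins)
...dp[11]=3, dp[12]=1, dp[13]=2, dp[14]=3, dp[15]=2, dp[16]=3
Minimum coins for 16 = 3


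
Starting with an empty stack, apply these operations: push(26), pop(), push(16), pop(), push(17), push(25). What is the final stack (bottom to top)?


push(26) -> [26]
pop() returns 26 -> []
push(16) -> [16]
pop() returns 16 -> []
push(17) -> [17]
push(25) -> [17, 25]
Final stack (bottom to top): [17, 25]


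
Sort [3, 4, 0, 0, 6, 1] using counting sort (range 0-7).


Count array: [2, 1, 0, 1, 1, 0, 1, 0]
Reconstruct: [0, 0, 1, 3, 4, 6]


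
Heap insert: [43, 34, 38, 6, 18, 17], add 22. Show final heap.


Append 22: [43, 34, 38, 6, 18, 17, 22]
Bubble up: no swaps needed
Result: [43, 34, 38, 6, 18, 17, 22]


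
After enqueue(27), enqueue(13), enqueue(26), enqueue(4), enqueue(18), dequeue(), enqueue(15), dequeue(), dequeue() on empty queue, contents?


enqueue(27) -> [27]
enqueue(13) -> [27, 13]
enqueue(26) -> [27, 13, 26]
enqueue(4) -> [27, 13, 26, 4]
enqueue(18) -> [27, 13, 26, 4, 18]
dequeue() returns 27 -> [13, 26, 4, 18]
enqueue(15) -> [13, 26, 4, 18, 15]
dequeue() returns 13 -> [26, 4, 18, 15]
dequeue() returns 26 -> [4, 18, 15]
Final queue (front to back): [4, 18, 15]


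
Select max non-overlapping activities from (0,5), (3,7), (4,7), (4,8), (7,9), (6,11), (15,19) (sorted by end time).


Greedy: pick earliest-ending, then skip overlaps.
Selected (3 activities): [(0, 5), (7, 9), (15, 19)]


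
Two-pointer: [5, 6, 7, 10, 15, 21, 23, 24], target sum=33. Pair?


Two pointers: lo=0, hi=7
Found pair: (10, 23) summing to 33


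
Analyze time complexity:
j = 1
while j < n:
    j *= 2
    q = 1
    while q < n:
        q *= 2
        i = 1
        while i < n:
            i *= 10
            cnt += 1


Per nesting level: O(log n) * O(log n) * O(log n) = O((log n)^3)
Complexity: O((log n)^3)


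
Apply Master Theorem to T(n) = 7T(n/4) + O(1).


a=7, b=4, c=0. log_4(7)=1.404 > c=0. Case 1: O(n^log_b(a)) = O(n^1.404)
Complexity: O(n^1.404)


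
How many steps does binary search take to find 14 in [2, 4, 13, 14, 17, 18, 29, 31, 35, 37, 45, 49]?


Search for 14:
[0,11] mid=5 arr[5]=18
[0,4] mid=2 arr[2]=13
[3,4] mid=3 arr[3]=14
Total: 3 comparisons


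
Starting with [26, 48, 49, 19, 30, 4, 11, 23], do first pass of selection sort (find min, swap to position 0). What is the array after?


After one pass: [4, 48, 49, 19, 30, 26, 11, 23]


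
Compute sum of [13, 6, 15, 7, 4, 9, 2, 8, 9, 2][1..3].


Prefix sums: [0, 13, 19, 34, 41, 45, 54, 56, 64, 73, 75]
Sum[1..3] = prefix[4] - prefix[1] = 41 - 13 = 28


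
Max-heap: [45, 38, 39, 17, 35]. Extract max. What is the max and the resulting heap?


Max = 45
Replace root with last, heapify down
Resulting heap: [39, 38, 35, 17]


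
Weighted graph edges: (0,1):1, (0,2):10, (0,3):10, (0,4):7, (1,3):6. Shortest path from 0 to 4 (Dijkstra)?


Dijkstra from 0:
Distances: {0: 0, 1: 1, 2: 10, 3: 7, 4: 7}
Shortest distance to 4 = 7, path = [0, 4]


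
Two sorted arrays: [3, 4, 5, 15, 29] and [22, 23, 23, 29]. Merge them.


Compare heads, take smaller each step.
Merged: [3, 4, 5, 15, 22, 23, 23, 29, 29]


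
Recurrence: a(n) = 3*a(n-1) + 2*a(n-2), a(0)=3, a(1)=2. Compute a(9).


Build bottom-up:
...a(7)=6496, a(8)=23136, a(9)=3*23136+2*6496=82400


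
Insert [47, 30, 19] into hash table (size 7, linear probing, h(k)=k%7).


Insertions: 47->slot 5; 30->slot 2; 19->slot 6
Table: [None, None, 30, None, None, 47, 19]


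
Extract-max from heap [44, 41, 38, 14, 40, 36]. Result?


Max = 44
Replace root with last, heapify down
Resulting heap: [41, 40, 38, 14, 36]


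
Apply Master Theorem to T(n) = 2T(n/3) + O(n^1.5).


a=2, b=3, c=1.5. log_3(2)=0.631 < c=1.5. Case 3: O(n^c) = O(n^1.500)
Complexity: O(n^1.500)


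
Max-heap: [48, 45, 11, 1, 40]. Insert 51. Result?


Append 51: [48, 45, 11, 1, 40, 51]
Bubble up: swap idx 5(51) with idx 2(11); swap idx 2(51) with idx 0(48)
Result: [51, 45, 48, 1, 40, 11]


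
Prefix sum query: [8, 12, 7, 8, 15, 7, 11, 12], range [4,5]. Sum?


Prefix sums: [0, 8, 20, 27, 35, 50, 57, 68, 80]
Sum[4..5] = prefix[6] - prefix[4] = 57 - 35 = 22


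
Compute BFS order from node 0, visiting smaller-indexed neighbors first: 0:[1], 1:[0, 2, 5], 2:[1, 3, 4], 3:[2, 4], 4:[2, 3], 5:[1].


BFS queue: start with [0]
Visit order: [0, 1, 2, 5, 3, 4]


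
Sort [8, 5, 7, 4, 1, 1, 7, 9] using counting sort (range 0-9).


Count array: [0, 2, 0, 0, 1, 1, 0, 2, 1, 1]
Reconstruct: [1, 1, 4, 5, 7, 7, 8, 9]


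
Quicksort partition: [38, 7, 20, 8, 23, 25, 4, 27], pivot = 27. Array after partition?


Elements <= 27 go left of pivot.
Result: [7, 20, 8, 23, 25, 4, 27, 38], pivot at index 6


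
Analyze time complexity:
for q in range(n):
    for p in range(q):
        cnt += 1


Per nesting level: O(n) * O(n) [triangular over q] = O(n^2)
Complexity: O(n^2)


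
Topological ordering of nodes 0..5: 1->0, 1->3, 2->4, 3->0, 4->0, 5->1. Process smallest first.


Kahn's algorithm, process smallest node first
Order: [2, 4, 5, 1, 3, 0]


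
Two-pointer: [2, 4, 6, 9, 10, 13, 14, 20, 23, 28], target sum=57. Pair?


Two pointers: lo=0, hi=9
No pair sums to 57


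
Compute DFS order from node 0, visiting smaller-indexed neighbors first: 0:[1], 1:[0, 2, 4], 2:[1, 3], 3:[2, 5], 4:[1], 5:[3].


DFS stack-based: start with [0]
Visit order: [0, 1, 2, 3, 5, 4]


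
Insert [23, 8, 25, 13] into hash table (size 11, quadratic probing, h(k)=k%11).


Insertions: 23->slot 1; 8->slot 8; 25->slot 3; 13->slot 2
Table: [None, 23, 13, 25, None, None, None, None, 8, None, None]


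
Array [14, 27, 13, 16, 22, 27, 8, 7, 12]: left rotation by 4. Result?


Left rotate by 4: [22, 27, 8, 7, 12, 14, 27, 13, 16]


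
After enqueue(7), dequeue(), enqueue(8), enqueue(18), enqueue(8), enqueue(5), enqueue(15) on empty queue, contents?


enqueue(7) -> [7]
dequeue() returns 7 -> []
enqueue(8) -> [8]
enqueue(18) -> [8, 18]
enqueue(8) -> [8, 18, 8]
enqueue(5) -> [8, 18, 8, 5]
enqueue(15) -> [8, 18, 8, 5, 15]
Final queue (front to back): [8, 18, 8, 5, 15]


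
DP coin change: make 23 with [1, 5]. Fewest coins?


dp[0]=0; dp[i]=1+min(dp[i-c] for c in coins)
...dp[18]=6, dp[19]=7, dp[20]=4, dp[21]=5, dp[22]=6, dp[23]=7
Minimum coins for 23 = 7


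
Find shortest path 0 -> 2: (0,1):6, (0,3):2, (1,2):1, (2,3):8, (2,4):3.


Dijkstra from 0:
Distances: {0: 0, 1: 6, 2: 7, 3: 2, 4: 10}
Shortest distance to 2 = 7, path = [0, 1, 2]


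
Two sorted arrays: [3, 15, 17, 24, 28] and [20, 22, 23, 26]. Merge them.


Compare heads, take smaller each step.
Merged: [3, 15, 17, 20, 22, 23, 24, 26, 28]


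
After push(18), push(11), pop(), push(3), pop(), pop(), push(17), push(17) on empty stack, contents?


push(18) -> [18]
push(11) -> [18, 11]
pop() returns 11 -> [18]
push(3) -> [18, 3]
pop() returns 3 -> [18]
pop() returns 18 -> []
push(17) -> [17]
push(17) -> [17, 17]
Final stack (bottom to top): [17, 17]


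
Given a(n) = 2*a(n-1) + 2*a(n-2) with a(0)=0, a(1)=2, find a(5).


Build bottom-up:
...a(3)=12, a(4)=32, a(5)=2*32+2*12=88


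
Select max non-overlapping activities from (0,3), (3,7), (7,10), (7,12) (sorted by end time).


Greedy: pick earliest-ending, then skip overlaps.
Selected (3 activities): [(0, 3), (3, 7), (7, 10)]


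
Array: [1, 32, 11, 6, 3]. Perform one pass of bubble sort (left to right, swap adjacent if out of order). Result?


After one pass: [1, 11, 6, 3, 32]


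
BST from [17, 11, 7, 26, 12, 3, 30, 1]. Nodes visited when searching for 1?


BST root = 17
Search for 1: compare at each node
Path: [17, 11, 7, 3, 1]


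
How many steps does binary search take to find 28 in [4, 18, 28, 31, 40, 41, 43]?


Search for 28:
[0,6] mid=3 arr[3]=31
[0,2] mid=1 arr[1]=18
[2,2] mid=2 arr[2]=28
Total: 3 comparisons


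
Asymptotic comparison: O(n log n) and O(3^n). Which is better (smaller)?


linearithmic grows slower than exponential (base 3)
O(n log n) is asymptotically smaller; O(3^n) grows faster


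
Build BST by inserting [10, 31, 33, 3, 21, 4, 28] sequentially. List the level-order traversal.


Root = 10; build tree by BST insertion.
Level-Order traversal: [10, 3, 31, 4, 21, 33, 28]


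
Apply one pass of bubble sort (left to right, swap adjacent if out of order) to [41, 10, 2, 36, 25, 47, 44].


After one pass: [10, 2, 36, 25, 41, 44, 47]


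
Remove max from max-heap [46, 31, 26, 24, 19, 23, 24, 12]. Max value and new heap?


Max = 46
Replace root with last, heapify down
Resulting heap: [31, 24, 26, 12, 19, 23, 24]


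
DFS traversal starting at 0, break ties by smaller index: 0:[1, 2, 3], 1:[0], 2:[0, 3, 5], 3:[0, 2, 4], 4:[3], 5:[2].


DFS stack-based: start with [0]
Visit order: [0, 1, 2, 3, 4, 5]


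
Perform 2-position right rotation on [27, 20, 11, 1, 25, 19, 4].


Right rotate by 2: [19, 4, 27, 20, 11, 1, 25]


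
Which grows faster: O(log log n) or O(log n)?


double-logarithmic grows slower than logarithmic
O(log log n) is asymptotically smaller; O(log n) grows faster


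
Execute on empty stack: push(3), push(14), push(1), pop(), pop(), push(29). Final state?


push(3) -> [3]
push(14) -> [3, 14]
push(1) -> [3, 14, 1]
pop() returns 1 -> [3, 14]
pop() returns 14 -> [3]
push(29) -> [3, 29]
Final stack (bottom to top): [3, 29]


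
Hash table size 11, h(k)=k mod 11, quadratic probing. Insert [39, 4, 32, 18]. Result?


Insertions: 39->slot 6; 4->slot 4; 32->slot 10; 18->slot 7
Table: [None, None, None, None, 4, None, 39, 18, None, None, 32]


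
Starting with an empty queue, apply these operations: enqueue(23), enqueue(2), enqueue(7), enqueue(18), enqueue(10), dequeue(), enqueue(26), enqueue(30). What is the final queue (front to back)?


enqueue(23) -> [23]
enqueue(2) -> [23, 2]
enqueue(7) -> [23, 2, 7]
enqueue(18) -> [23, 2, 7, 18]
enqueue(10) -> [23, 2, 7, 18, 10]
dequeue() returns 23 -> [2, 7, 18, 10]
enqueue(26) -> [2, 7, 18, 10, 26]
enqueue(30) -> [2, 7, 18, 10, 26, 30]
Final queue (front to back): [2, 7, 18, 10, 26, 30]


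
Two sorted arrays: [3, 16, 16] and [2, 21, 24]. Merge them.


Compare heads, take smaller each step.
Merged: [2, 3, 16, 16, 21, 24]


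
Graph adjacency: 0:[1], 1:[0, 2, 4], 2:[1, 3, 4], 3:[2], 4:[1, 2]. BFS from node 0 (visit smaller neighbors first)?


BFS queue: start with [0]
Visit order: [0, 1, 2, 4, 3]


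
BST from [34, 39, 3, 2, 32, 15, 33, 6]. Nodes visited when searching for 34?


BST root = 34
Search for 34: compare at each node
Path: [34]


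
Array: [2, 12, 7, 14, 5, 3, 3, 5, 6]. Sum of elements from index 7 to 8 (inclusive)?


Prefix sums: [0, 2, 14, 21, 35, 40, 43, 46, 51, 57]
Sum[7..8] = prefix[9] - prefix[7] = 57 - 46 = 11


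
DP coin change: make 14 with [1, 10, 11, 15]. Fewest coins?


dp[0]=0; dp[i]=1+min(dp[i-c] for c in coins)
...dp[9]=9, dp[10]=1, dp[11]=1, dp[12]=2, dp[13]=3, dp[14]=4
Minimum coins for 14 = 4


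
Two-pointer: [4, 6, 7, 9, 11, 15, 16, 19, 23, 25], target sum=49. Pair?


Two pointers: lo=0, hi=9
No pair sums to 49


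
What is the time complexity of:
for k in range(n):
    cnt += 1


Per nesting level: O(n) = O(n)
Complexity: O(n)


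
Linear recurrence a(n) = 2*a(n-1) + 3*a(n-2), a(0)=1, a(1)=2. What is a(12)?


Build bottom-up:
...a(10)=44287, a(11)=132860, a(12)=2*132860+3*44287=398581


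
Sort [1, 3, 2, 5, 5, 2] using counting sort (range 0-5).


Count array: [0, 1, 2, 1, 0, 2]
Reconstruct: [1, 2, 2, 3, 5, 5]


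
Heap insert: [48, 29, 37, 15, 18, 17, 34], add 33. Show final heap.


Append 33: [48, 29, 37, 15, 18, 17, 34, 33]
Bubble up: swap idx 7(33) with idx 3(15); swap idx 3(33) with idx 1(29)
Result: [48, 33, 37, 29, 18, 17, 34, 15]


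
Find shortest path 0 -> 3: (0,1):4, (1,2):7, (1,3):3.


Dijkstra from 0:
Distances: {0: 0, 1: 4, 2: 11, 3: 7}
Shortest distance to 3 = 7, path = [0, 1, 3]


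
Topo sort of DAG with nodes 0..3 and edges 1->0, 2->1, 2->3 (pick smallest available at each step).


Kahn's algorithm, process smallest node first
Order: [2, 1, 0, 3]


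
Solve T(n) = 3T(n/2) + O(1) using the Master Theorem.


a=3, b=2, c=0. log_2(3)=1.585 > c=0. Case 1: O(n^log_b(a)) = O(n^1.585)
Complexity: O(n^1.585)


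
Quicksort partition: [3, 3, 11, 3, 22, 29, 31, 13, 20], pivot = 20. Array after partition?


Elements <= 20 go left of pivot.
Result: [3, 3, 11, 3, 13, 20, 31, 22, 29], pivot at index 5


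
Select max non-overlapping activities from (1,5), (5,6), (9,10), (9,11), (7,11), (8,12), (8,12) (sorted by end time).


Greedy: pick earliest-ending, then skip overlaps.
Selected (3 activities): [(1, 5), (5, 6), (9, 10)]


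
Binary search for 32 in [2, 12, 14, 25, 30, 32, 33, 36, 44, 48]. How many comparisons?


Search for 32:
[0,9] mid=4 arr[4]=30
[5,9] mid=7 arr[7]=36
[5,6] mid=5 arr[5]=32
Total: 3 comparisons


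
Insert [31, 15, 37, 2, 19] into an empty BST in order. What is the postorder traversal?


Root = 31; build tree by BST insertion.
Postorder traversal: [2, 19, 15, 37, 31]


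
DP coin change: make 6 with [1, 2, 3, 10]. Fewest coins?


dp[0]=0; dp[i]=1+min(dp[i-c] for c in coins)
...dp[1]=1, dp[2]=1, dp[3]=1, dp[4]=2, dp[5]=2, dp[6]=2
Minimum coins for 6 = 2


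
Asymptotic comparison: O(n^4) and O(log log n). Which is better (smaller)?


double-logarithmic grows slower than quartic
O(log log n) is asymptotically smaller; O(n^4) grows faster


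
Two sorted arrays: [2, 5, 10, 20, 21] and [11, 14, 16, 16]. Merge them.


Compare heads, take smaller each step.
Merged: [2, 5, 10, 11, 14, 16, 16, 20, 21]


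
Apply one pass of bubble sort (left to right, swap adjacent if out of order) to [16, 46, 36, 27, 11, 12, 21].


After one pass: [16, 36, 27, 11, 12, 21, 46]


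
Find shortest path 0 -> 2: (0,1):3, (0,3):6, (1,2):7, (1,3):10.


Dijkstra from 0:
Distances: {0: 0, 1: 3, 2: 10, 3: 6}
Shortest distance to 2 = 10, path = [0, 1, 2]


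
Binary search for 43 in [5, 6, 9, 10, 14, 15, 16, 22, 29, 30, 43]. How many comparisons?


Search for 43:
[0,10] mid=5 arr[5]=15
[6,10] mid=8 arr[8]=29
[9,10] mid=9 arr[9]=30
[10,10] mid=10 arr[10]=43
Total: 4 comparisons


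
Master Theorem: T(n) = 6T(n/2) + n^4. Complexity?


a=6, b=2, c=4. log_2(6)=2.585 < c=4. Case 3: O(n^c) = O(n^4)
Complexity: O(n^4)


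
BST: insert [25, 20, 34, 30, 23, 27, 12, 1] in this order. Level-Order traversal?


Root = 25; build tree by BST insertion.
Level-Order traversal: [25, 20, 34, 12, 23, 30, 1, 27]


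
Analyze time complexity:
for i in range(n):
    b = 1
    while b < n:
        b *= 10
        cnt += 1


Per nesting level: O(n) * O(log n) = O(n log n)
Complexity: O(n log n)


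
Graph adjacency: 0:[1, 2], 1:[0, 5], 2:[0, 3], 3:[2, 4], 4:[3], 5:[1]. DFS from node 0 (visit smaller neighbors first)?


DFS stack-based: start with [0]
Visit order: [0, 1, 5, 2, 3, 4]


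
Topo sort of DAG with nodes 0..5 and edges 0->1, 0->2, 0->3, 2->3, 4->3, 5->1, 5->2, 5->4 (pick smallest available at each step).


Kahn's algorithm, process smallest node first
Order: [0, 5, 1, 2, 4, 3]


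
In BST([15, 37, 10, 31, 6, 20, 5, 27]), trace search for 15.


BST root = 15
Search for 15: compare at each node
Path: [15]


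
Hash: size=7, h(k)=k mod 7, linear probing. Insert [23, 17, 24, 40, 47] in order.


Insertions: 23->slot 2; 17->slot 3; 24->slot 4; 40->slot 5; 47->slot 6
Table: [None, None, 23, 17, 24, 40, 47]


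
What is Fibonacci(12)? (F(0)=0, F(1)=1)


F(n)=F(n-1)+F(n-2)
...F(10)=55, F(11)=89, F(12)=144


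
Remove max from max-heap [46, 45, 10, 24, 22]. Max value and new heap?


Max = 46
Replace root with last, heapify down
Resulting heap: [45, 24, 10, 22]


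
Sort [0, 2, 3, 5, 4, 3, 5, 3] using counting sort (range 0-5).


Count array: [1, 0, 1, 3, 1, 2]
Reconstruct: [0, 2, 3, 3, 3, 4, 5, 5]


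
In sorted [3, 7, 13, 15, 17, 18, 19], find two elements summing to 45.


Two pointers: lo=0, hi=6
No pair sums to 45


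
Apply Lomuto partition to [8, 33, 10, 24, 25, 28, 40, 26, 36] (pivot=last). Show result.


Elements <= 36 go left of pivot.
Result: [8, 33, 10, 24, 25, 28, 26, 36, 40], pivot at index 7


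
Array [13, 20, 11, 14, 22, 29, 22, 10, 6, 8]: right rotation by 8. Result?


Right rotate by 8: [11, 14, 22, 29, 22, 10, 6, 8, 13, 20]


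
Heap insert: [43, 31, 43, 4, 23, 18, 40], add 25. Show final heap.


Append 25: [43, 31, 43, 4, 23, 18, 40, 25]
Bubble up: swap idx 7(25) with idx 3(4)
Result: [43, 31, 43, 25, 23, 18, 40, 4]


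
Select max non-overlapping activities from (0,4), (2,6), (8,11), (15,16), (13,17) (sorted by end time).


Greedy: pick earliest-ending, then skip overlaps.
Selected (3 activities): [(0, 4), (8, 11), (15, 16)]


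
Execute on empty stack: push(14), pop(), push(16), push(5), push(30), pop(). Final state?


push(14) -> [14]
pop() returns 14 -> []
push(16) -> [16]
push(5) -> [16, 5]
push(30) -> [16, 5, 30]
pop() returns 30 -> [16, 5]
Final stack (bottom to top): [16, 5]


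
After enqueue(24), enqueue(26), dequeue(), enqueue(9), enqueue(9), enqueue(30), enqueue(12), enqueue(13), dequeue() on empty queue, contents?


enqueue(24) -> [24]
enqueue(26) -> [24, 26]
dequeue() returns 24 -> [26]
enqueue(9) -> [26, 9]
enqueue(9) -> [26, 9, 9]
enqueue(30) -> [26, 9, 9, 30]
enqueue(12) -> [26, 9, 9, 30, 12]
enqueue(13) -> [26, 9, 9, 30, 12, 13]
dequeue() returns 26 -> [9, 9, 30, 12, 13]
Final queue (front to back): [9, 9, 30, 12, 13]


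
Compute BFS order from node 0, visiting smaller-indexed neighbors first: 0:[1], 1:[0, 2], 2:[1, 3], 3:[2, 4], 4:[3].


BFS queue: start with [0]
Visit order: [0, 1, 2, 3, 4]


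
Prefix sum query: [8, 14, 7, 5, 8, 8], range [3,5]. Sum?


Prefix sums: [0, 8, 22, 29, 34, 42, 50]
Sum[3..5] = prefix[6] - prefix[3] = 50 - 29 = 21


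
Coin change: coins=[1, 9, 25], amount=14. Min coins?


dp[0]=0; dp[i]=1+min(dp[i-c] for c in coins)
...dp[9]=1, dp[10]=2, dp[11]=3, dp[12]=4, dp[13]=5, dp[14]=6
Minimum coins for 14 = 6


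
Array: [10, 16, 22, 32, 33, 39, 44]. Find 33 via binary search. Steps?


Search for 33:
[0,6] mid=3 arr[3]=32
[4,6] mid=5 arr[5]=39
[4,4] mid=4 arr[4]=33
Total: 3 comparisons


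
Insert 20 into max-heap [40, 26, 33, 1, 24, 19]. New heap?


Append 20: [40, 26, 33, 1, 24, 19, 20]
Bubble up: no swaps needed
Result: [40, 26, 33, 1, 24, 19, 20]


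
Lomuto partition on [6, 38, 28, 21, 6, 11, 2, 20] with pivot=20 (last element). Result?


Elements <= 20 go left of pivot.
Result: [6, 6, 11, 2, 20, 28, 21, 38], pivot at index 4


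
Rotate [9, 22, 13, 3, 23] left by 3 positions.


Left rotate by 3: [3, 23, 9, 22, 13]


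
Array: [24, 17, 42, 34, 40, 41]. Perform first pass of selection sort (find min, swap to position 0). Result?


After one pass: [17, 24, 42, 34, 40, 41]


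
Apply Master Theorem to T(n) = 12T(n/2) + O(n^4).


a=12, b=2, c=4. log_2(12)=3.585 < c=4. Case 3: O(n^c) = O(n^4)
Complexity: O(n^4)


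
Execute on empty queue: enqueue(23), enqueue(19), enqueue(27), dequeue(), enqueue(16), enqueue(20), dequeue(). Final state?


enqueue(23) -> [23]
enqueue(19) -> [23, 19]
enqueue(27) -> [23, 19, 27]
dequeue() returns 23 -> [19, 27]
enqueue(16) -> [19, 27, 16]
enqueue(20) -> [19, 27, 16, 20]
dequeue() returns 19 -> [27, 16, 20]
Final queue (front to back): [27, 16, 20]


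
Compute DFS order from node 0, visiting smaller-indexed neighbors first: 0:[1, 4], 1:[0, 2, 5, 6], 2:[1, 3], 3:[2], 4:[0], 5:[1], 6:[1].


DFS stack-based: start with [0]
Visit order: [0, 1, 2, 3, 5, 6, 4]


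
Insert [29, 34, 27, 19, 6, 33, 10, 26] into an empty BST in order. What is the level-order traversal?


Root = 29; build tree by BST insertion.
Level-Order traversal: [29, 27, 34, 19, 33, 6, 26, 10]


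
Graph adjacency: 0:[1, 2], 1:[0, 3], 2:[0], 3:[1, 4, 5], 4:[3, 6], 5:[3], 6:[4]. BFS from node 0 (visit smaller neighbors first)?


BFS queue: start with [0]
Visit order: [0, 1, 2, 3, 4, 5, 6]


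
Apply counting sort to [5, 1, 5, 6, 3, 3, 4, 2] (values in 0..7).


Count array: [0, 1, 1, 2, 1, 2, 1, 0]
Reconstruct: [1, 2, 3, 3, 4, 5, 5, 6]


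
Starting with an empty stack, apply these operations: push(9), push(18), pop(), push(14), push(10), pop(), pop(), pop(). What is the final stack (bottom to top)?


push(9) -> [9]
push(18) -> [9, 18]
pop() returns 18 -> [9]
push(14) -> [9, 14]
push(10) -> [9, 14, 10]
pop() returns 10 -> [9, 14]
pop() returns 14 -> [9]
pop() returns 9 -> []
Final stack (bottom to top): []


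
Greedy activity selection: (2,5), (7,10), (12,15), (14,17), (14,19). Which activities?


Greedy: pick earliest-ending, then skip overlaps.
Selected (3 activities): [(2, 5), (7, 10), (12, 15)]


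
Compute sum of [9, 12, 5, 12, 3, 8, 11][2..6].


Prefix sums: [0, 9, 21, 26, 38, 41, 49, 60]
Sum[2..6] = prefix[7] - prefix[2] = 60 - 21 = 39


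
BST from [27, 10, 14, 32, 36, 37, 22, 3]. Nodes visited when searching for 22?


BST root = 27
Search for 22: compare at each node
Path: [27, 10, 14, 22]


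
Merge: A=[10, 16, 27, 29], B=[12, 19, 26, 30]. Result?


Compare heads, take smaller each step.
Merged: [10, 12, 16, 19, 26, 27, 29, 30]


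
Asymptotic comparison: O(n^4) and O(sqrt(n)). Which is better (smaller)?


sublinear grows slower than quartic
O(sqrt(n)) is asymptotically smaller; O(n^4) grows faster


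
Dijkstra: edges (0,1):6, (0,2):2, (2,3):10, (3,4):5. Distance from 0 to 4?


Dijkstra from 0:
Distances: {0: 0, 1: 6, 2: 2, 3: 12, 4: 17}
Shortest distance to 4 = 17, path = [0, 2, 3, 4]


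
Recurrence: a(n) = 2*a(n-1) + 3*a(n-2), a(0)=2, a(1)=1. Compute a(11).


Build bottom-up:
...a(9)=14761, a(10)=44288, a(11)=2*44288+3*14761=132859


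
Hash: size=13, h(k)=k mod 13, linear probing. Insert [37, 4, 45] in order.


Insertions: 37->slot 11; 4->slot 4; 45->slot 6
Table: [None, None, None, None, 4, None, 45, None, None, None, None, 37, None]


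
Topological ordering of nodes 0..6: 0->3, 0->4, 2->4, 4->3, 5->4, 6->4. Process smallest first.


Kahn's algorithm, process smallest node first
Order: [0, 1, 2, 5, 6, 4, 3]


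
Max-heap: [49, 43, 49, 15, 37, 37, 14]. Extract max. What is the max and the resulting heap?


Max = 49
Replace root with last, heapify down
Resulting heap: [49, 43, 37, 15, 37, 14]


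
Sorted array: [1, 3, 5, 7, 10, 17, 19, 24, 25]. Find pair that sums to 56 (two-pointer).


Two pointers: lo=0, hi=8
No pair sums to 56


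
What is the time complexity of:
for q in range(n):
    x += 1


Per nesting level: O(n) = O(n)
Complexity: O(n)


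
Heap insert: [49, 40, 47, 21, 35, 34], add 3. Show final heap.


Append 3: [49, 40, 47, 21, 35, 34, 3]
Bubble up: no swaps needed
Result: [49, 40, 47, 21, 35, 34, 3]


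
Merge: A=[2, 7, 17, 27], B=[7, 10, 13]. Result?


Compare heads, take smaller each step.
Merged: [2, 7, 7, 10, 13, 17, 27]


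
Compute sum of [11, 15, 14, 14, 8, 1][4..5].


Prefix sums: [0, 11, 26, 40, 54, 62, 63]
Sum[4..5] = prefix[6] - prefix[4] = 63 - 54 = 9


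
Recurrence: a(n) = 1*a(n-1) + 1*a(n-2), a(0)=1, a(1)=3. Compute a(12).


Build bottom-up:
...a(10)=199, a(11)=322, a(12)=1*322+1*199=521


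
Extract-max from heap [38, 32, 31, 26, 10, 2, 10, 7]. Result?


Max = 38
Replace root with last, heapify down
Resulting heap: [32, 26, 31, 7, 10, 2, 10]


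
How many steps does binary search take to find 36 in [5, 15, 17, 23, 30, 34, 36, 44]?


Search for 36:
[0,7] mid=3 arr[3]=23
[4,7] mid=5 arr[5]=34
[6,7] mid=6 arr[6]=36
Total: 3 comparisons


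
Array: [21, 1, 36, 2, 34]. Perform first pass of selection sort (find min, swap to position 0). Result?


After one pass: [1, 21, 36, 2, 34]


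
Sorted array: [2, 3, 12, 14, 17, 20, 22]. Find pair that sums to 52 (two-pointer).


Two pointers: lo=0, hi=6
No pair sums to 52


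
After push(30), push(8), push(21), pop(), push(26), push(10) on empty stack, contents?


push(30) -> [30]
push(8) -> [30, 8]
push(21) -> [30, 8, 21]
pop() returns 21 -> [30, 8]
push(26) -> [30, 8, 26]
push(10) -> [30, 8, 26, 10]
Final stack (bottom to top): [30, 8, 26, 10]


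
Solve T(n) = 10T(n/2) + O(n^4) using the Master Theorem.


a=10, b=2, c=4. log_2(10)=3.322 < c=4. Case 3: O(n^c) = O(n^4)
Complexity: O(n^4)


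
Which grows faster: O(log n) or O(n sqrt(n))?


logarithmic grows slower than n^1.5
O(log n) is asymptotically smaller; O(n sqrt(n)) grows faster


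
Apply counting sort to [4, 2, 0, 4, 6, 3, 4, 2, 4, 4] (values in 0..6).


Count array: [1, 0, 2, 1, 5, 0, 1]
Reconstruct: [0, 2, 2, 3, 4, 4, 4, 4, 4, 6]


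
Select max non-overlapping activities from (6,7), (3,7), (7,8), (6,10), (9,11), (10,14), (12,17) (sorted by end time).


Greedy: pick earliest-ending, then skip overlaps.
Selected (4 activities): [(6, 7), (7, 8), (9, 11), (12, 17)]


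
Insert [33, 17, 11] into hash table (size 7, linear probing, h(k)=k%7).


Insertions: 33->slot 5; 17->slot 3; 11->slot 4
Table: [None, None, None, 17, 11, 33, None]


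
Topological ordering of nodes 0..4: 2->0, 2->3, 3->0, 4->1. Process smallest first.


Kahn's algorithm, process smallest node first
Order: [2, 3, 0, 4, 1]


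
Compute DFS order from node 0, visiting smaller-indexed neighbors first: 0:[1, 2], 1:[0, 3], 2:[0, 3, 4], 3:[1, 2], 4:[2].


DFS stack-based: start with [0]
Visit order: [0, 1, 3, 2, 4]


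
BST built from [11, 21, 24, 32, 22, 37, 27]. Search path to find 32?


BST root = 11
Search for 32: compare at each node
Path: [11, 21, 24, 32]


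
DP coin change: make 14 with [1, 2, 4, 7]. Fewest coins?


dp[0]=0; dp[i]=1+min(dp[i-c] for c in coins)
...dp[9]=2, dp[10]=3, dp[11]=2, dp[12]=3, dp[13]=3, dp[14]=2
Minimum coins for 14 = 2


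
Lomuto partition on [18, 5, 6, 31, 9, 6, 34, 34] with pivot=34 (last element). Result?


Elements <= 34 go left of pivot.
Result: [18, 5, 6, 31, 9, 6, 34, 34], pivot at index 7


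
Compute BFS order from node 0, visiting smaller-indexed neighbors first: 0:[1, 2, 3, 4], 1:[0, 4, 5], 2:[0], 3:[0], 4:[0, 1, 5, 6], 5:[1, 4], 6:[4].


BFS queue: start with [0]
Visit order: [0, 1, 2, 3, 4, 5, 6]


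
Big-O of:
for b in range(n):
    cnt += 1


Per nesting level: O(n) = O(n)
Complexity: O(n)


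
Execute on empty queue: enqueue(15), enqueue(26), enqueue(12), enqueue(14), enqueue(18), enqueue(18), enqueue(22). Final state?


enqueue(15) -> [15]
enqueue(26) -> [15, 26]
enqueue(12) -> [15, 26, 12]
enqueue(14) -> [15, 26, 12, 14]
enqueue(18) -> [15, 26, 12, 14, 18]
enqueue(18) -> [15, 26, 12, 14, 18, 18]
enqueue(22) -> [15, 26, 12, 14, 18, 18, 22]
Final queue (front to back): [15, 26, 12, 14, 18, 18, 22]


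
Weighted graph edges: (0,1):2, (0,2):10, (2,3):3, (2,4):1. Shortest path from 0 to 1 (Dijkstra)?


Dijkstra from 0:
Distances: {0: 0, 1: 2, 2: 10, 3: 13, 4: 11}
Shortest distance to 1 = 2, path = [0, 1]


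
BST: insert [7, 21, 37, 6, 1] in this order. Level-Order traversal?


Root = 7; build tree by BST insertion.
Level-Order traversal: [7, 6, 21, 1, 37]


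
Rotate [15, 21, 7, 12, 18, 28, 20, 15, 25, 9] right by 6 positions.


Right rotate by 6: [18, 28, 20, 15, 25, 9, 15, 21, 7, 12]


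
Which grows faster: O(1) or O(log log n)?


constant grows slower than double-logarithmic
O(1) is asymptotically smaller; O(log log n) grows faster


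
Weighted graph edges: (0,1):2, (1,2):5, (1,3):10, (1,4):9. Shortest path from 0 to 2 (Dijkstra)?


Dijkstra from 0:
Distances: {0: 0, 1: 2, 2: 7, 3: 12, 4: 11}
Shortest distance to 2 = 7, path = [0, 1, 2]


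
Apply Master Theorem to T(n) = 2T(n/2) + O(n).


a=2, b=2, c=1. log_2(2)=1 = c=1. Case 2: O(n^c log n) = O(n log n)
Complexity: O(n log n)


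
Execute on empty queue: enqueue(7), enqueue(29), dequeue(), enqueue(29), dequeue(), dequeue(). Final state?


enqueue(7) -> [7]
enqueue(29) -> [7, 29]
dequeue() returns 7 -> [29]
enqueue(29) -> [29, 29]
dequeue() returns 29 -> [29]
dequeue() returns 29 -> []
Final queue (front to back): []


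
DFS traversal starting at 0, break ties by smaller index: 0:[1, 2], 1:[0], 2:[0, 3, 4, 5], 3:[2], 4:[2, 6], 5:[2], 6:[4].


DFS stack-based: start with [0]
Visit order: [0, 1, 2, 3, 4, 6, 5]


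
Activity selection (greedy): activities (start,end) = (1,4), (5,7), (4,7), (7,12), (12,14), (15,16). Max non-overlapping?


Greedy: pick earliest-ending, then skip overlaps.
Selected (5 activities): [(1, 4), (5, 7), (7, 12), (12, 14), (15, 16)]


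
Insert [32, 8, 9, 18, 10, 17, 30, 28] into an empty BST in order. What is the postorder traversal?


Root = 32; build tree by BST insertion.
Postorder traversal: [17, 10, 28, 30, 18, 9, 8, 32]
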